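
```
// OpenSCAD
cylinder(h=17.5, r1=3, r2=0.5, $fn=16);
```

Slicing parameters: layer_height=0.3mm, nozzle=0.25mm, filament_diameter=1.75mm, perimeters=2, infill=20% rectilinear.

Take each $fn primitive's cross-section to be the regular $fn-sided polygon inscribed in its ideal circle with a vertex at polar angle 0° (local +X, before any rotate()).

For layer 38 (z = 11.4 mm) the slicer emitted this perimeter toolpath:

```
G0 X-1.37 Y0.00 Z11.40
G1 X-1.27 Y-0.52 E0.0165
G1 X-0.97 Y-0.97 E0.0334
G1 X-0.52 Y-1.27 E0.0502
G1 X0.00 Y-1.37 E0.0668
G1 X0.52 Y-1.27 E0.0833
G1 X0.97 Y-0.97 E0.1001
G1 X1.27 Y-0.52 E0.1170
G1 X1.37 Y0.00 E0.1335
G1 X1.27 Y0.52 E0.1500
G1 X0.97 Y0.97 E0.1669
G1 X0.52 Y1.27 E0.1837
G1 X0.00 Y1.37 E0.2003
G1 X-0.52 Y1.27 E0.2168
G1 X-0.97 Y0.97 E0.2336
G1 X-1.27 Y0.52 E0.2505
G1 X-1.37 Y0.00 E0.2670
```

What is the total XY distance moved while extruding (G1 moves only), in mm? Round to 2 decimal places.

8.56 mm

Sum the Euclidean lengths of each G1 segment: total = 8.56 mm.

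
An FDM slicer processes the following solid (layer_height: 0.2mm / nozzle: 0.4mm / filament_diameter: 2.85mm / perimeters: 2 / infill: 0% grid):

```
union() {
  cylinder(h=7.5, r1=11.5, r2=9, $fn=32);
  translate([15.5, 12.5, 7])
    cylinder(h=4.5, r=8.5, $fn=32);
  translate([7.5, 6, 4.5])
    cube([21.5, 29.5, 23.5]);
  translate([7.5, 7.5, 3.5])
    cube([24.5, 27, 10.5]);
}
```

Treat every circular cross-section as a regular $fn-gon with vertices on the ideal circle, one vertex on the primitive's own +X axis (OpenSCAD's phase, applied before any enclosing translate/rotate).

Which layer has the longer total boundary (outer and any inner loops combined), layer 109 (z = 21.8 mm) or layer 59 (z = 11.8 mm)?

layer 59 (z = 11.8 mm)

Layer 109 (z = 21.8): the cone does not reach this height (z outside [0, 7.5]); the cylinder at (15.5, 12.5) does not reach this height (z outside [7, 11.5]); the cube at (7.5, 6) (footprint 21.5×29.5) is included at this height (perimeter 102.00 mm); the cube at (7.5, 7.5) is not intersected at this z (z outside [3.5, 14]); Taking the union: only the 21.5×29.5 cube at (7.5, 6) is present, so the union is just that shape — boundary = 102.00 mm. So its perimeter = 102.00 mm. Layer 59 (z = 11.8): the cone is absent (z outside [0, 7.5]); the cylinder at (15.5, 12.5) does not reach this height (z outside [7, 11.5]); the 21.5×29.5 cube at (7.5, 6) contributes its full rectangle (perimeter 102.00 mm); the cube at (7.5, 7.5) (footprint 24.5×27) is included at this height (perimeter 103.00 mm); Merging all regions: the regions partially overlap (shared area 580.50 mm²), so the edge portions inside another operand are dropped and the merged outline is re-measured after clipping — boundary = 108.00 mm. So its perimeter = 108.00 mm. Layer 59 is larger (108.00 vs 102.00 mm).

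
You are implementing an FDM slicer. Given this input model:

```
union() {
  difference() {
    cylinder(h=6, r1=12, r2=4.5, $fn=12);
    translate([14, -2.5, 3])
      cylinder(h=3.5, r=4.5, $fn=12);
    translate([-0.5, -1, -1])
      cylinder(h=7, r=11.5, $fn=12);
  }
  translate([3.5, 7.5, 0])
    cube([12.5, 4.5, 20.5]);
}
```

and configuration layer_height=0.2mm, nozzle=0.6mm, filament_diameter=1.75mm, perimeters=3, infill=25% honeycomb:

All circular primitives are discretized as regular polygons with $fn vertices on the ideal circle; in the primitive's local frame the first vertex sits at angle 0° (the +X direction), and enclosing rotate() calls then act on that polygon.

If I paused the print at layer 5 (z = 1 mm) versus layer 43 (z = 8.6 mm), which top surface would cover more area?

Layer 5 (z = 1): the cone contributes a regular 12-gon of circumradius 10.750 (interpolated between r1=12 and r2=4.5 at t=0.167) (area = (12/2)·10.750²·sin(360°/12) = 346.69 mm²); the cylinder at (14, -2.5) is absent (z outside [3, 6.5]); the cylinder at (-0.5, -1): section is a regular 12-gon, circumradius r=11.5 (area = (12/2)·11.500²·sin(360°/12) = 396.75 mm²); Taking the first minus the rest: starting from the cone (346.69 mm²), the r=11.5 cylinder at (-0.5, -1) partially overlaps it — only the 341.92 mm² overlap (of its 396.75 mm²) is removed, clipping the outline — area = 4.77 mm²; the cube at (3.5, 7.5) is present — its section is the full 12.5×4.5 rectangle (area 56.25 mm²); Combining (union): the regions partially overlap — summed areas 61.02 mm² minus the doubly-counted overlap 1.47 mm² gives 59.54 mm² — area = 59.54 mm². So its area = 59.54 mm². Layer 43 (z = 8.6): the cone is absent (z outside [0, 6]); the cylinder at (14, -2.5) is absent (z outside [3, 6.5]); the cylinder at (-0.5, -1) is absent (z outside [-1, 6]); Subtracting the remaining from the first: the first operand is absent here, so nothing remains; the 12.5×4.5 cube at (3.5, 7.5) contributes its full rectangle (area 56.25 mm²); Taking the union: only the 12.5×4.5 cube at (3.5, 7.5) is present, so the union is just that shape — area = 56.25 mm². So its area = 56.25 mm². Layer 5 is larger (59.54 vs 56.25 mm²).

layer 5 (z = 1 mm)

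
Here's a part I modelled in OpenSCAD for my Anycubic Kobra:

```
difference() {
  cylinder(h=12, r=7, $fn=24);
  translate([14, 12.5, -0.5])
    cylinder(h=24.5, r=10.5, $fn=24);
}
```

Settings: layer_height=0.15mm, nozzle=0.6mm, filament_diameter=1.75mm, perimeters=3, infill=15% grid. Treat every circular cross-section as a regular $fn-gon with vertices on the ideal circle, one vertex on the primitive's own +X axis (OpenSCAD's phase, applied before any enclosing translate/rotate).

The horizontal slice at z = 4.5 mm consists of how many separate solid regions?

At z = 4.5 mm: the r=7 cylinder contributes a regular 24-gon of circumradius 7; the r=10.5 cylinder at (14, 12.5) gives a regular 24-gon of circumradius 10.5 (constant along its height); After the difference (first − rest): starting from the r=7 cylinder, the r=10.5 cylinder at (14, 12.5) misses the remaining region (no effect) — 1 connected region. The result has 1 disconnected region.

1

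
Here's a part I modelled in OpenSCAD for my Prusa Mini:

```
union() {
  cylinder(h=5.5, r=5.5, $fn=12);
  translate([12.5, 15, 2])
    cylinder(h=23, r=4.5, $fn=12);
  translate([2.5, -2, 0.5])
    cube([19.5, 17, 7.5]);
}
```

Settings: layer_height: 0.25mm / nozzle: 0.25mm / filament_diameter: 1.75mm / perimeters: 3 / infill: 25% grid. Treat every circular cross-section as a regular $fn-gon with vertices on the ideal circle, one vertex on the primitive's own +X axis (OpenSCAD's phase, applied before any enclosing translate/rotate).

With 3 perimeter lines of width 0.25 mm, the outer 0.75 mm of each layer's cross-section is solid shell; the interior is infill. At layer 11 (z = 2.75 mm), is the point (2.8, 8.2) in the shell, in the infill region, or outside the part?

At z = 2.75 mm: the r=5.5 cylinder gives a regular 12-gon of circumradius 5.5 (constant along its height); the r=4.5 cylinder at (12.5, 15) gives a regular 12-gon of circumradius 4.5 (constant along its height); the 19.5×17 cube at (2.5, -2) contributes its full rectangle; Taking the union: the regions partially overlap (shared area 45.61 mm²), so overlapping operands fuse into one piece — 1 connected region. Overall, the cross-section is a single solid region. The nearest boundary edge runs (2.50, 4.83)→(2.50, 15.00); distance from the point to it = 0.30 mm. The point is inside the cross-section, 0.30 mm from the nearest boundary — within the 0.75 mm shell band (3 × 0.25).

shell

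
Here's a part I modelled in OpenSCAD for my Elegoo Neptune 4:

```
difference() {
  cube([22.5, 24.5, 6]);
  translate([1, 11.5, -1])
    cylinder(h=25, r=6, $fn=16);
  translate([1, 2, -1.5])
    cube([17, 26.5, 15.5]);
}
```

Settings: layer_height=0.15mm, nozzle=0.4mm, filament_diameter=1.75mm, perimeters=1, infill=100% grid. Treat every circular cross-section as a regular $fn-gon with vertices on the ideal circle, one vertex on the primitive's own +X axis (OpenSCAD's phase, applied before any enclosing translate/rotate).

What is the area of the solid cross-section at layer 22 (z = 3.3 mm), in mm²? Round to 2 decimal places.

At z = 3.3 mm: the cube is present — its section is the full 22.5×24.5 rectangle (area 551.25 mm²); the cylinder at (1, 11.5): section is a regular 16-gon, circumradius r=6 (area = (16/2)·6.000²·sin(360°/16) = 110.21 mm²); the 17×26.5 cube at (1, 2) contributes its full rectangle (area 450.50 mm²); After the difference (first − rest): starting from the 22.5×24.5 cube (551.25 mm²), the r=6 cylinder at (1, 11.5) partially overlaps it — only the 66.91 mm² overlap (of its 110.21 mm²) is removed, clipping the outline; the 17×26.5 cube at (1, 2) partially overlaps it — only the 327.39 mm² overlap (of its 450.50 mm²) is removed, clipping the outline — area = 156.95 mm². Overall, the cross-section has 2 separate islands. Net area = 156.95 mm².

156.95 mm²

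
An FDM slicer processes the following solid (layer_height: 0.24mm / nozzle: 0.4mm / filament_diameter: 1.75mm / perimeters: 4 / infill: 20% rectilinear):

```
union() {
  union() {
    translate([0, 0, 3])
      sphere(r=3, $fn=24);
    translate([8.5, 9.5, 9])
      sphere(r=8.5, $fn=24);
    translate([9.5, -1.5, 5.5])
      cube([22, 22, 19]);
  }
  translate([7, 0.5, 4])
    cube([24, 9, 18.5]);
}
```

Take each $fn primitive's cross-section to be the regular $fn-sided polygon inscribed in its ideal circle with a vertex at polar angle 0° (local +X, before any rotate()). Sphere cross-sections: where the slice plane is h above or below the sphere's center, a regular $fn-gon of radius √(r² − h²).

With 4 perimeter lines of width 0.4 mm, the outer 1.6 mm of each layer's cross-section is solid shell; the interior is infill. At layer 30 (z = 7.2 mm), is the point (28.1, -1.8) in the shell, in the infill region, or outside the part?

At z = 7.2 mm: the sphere does not reach this height (|z−center|=4.200 > r=3); the r=8.5 sphere at (8.5, 9.5) contributes a regular 24-gon of circumradius √(8.5²−1.8²) = 8.307; the 22×22 cube at (9.5, -1.5) contributes its full rectangle; Taking the union: the regions partially overlap (shared area 90.68 mm²), so overlapping operands fuse into one piece — 1 connected region; the cube at (7, 0.5) (footprint 24×9) is included at this height; Merging all regions: the regions partially overlap (shared area 214.05 mm²), so overlapping operands fuse into one piece — 1 connected region. Overall, the cross-section is a single solid region. The nearest boundary edge runs (31.50, -1.50)→(9.50, -1.50); distance from the point to it = 0.30 mm. The point is not inside any of the regions above, so it lies outside the cross-section (0.30 mm from the nearest boundary).

outside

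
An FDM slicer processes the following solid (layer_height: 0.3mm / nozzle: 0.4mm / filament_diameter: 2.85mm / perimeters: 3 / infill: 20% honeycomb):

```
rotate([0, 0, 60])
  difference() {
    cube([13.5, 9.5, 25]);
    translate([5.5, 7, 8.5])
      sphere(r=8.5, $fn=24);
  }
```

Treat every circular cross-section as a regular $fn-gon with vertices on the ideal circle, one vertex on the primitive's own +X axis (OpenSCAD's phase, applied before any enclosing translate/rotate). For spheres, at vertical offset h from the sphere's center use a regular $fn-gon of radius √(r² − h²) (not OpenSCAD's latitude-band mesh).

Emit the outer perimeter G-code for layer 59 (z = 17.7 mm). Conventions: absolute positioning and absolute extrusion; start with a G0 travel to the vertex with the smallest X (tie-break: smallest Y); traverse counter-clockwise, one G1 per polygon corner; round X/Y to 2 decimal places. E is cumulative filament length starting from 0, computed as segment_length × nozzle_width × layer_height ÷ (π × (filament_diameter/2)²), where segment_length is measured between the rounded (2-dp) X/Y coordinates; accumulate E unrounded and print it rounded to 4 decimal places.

G0 X-8.23 Y4.75 Z17.70
G1 X0.00 Y0.00 E0.1787
G1 X6.75 Y11.69 E0.4327
G1 X-1.48 Y16.44 E0.6114
G1 X-8.23 Y4.75 E0.8653

At z = 17.7 mm: the 13.5×9.5 cube contributes its full rectangle; the sphere at (5.5, 7) is absent (|z−center|=9.200 > r=8.5); Taking the first minus the rest: none of the subtracted shapes is present at this height, so the 13.5×9.5 cube is unchanged — 1 connected region; (rotated 60° about Z; rotation is an isometry so areas/perimeters/island counts are preserved). The outline is a single polygon with 4 vertices. Extrusion per mm of travel: 0.4 × 0.3 / (π × 1.425²) = 0.018811. Accumulating E over each segment gives final E = 0.8653.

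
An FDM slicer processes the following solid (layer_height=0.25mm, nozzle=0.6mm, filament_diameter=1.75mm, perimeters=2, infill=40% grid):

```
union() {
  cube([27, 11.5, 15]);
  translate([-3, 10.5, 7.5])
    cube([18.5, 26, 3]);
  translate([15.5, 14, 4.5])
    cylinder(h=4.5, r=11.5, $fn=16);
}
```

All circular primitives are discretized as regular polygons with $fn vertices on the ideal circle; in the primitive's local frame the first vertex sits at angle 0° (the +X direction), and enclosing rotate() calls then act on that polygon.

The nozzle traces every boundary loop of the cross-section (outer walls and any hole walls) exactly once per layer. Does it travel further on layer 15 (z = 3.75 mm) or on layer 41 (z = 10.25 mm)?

layer 41 (z = 10.25 mm)

Layer 15 (z = 3.75): the 27×11.5 cube contributes its full rectangle (perimeter 77.00 mm); the cube at (-3, 10.5) does not reach this height (z outside [7.5, 10.5]); the cylinder at (15.5, 14) is not intersected at this z (z outside [4.5, 9]); Merging all regions: only the 27×11.5 cube is present, so the union is just that shape — boundary = 77.00 mm. So its perimeter = 77.00 mm. Layer 41 (z = 10.25): the cube (footprint 27×11.5) is included at this height (perimeter 77.00 mm); the cube at (-3, 10.5) (footprint 18.5×26) is included at this height (perimeter 89.00 mm); the cylinder at (15.5, 14) is not intersected at this z (z outside [4.5, 9]); Combining (union): the regions partially overlap (shared area 15.50 mm²), so the edge portions inside another operand are dropped and the merged outline is re-measured after clipping — boundary = 133.00 mm. So its perimeter = 133.00 mm. Layer 41 is larger (133.00 vs 77.00 mm).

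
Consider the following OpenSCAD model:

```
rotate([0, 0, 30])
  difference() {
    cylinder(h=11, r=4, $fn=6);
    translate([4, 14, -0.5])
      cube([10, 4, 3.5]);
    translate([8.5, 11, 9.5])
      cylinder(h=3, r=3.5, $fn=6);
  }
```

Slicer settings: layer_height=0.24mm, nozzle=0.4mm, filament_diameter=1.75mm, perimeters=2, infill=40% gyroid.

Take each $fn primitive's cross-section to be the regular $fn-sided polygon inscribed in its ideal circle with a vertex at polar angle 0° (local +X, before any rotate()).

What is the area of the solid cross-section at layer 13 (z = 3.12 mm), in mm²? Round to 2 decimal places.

41.57 mm²

At z = 3.12 mm: the r=4 cylinder gives a regular 6-gon of circumradius 4 (constant along its height) (area = (6/2)·4.000²·sin(360°/6) = 41.57 mm²); the cube at (4, 14) does not reach this height (z outside [-0.5, 3]); the cylinder at (8.5, 11) is absent (z outside [9.5, 12.5]); After the difference (first − rest): none of the subtracted shapes is present at this height, so the r=4 cylinder is unchanged — area = 41.57 mm²; (whole slice rotated 30° about Z — lengths, areas and connectivity unchanged). Overall, the cross-section is a single solid region. Net area = 41.57 mm².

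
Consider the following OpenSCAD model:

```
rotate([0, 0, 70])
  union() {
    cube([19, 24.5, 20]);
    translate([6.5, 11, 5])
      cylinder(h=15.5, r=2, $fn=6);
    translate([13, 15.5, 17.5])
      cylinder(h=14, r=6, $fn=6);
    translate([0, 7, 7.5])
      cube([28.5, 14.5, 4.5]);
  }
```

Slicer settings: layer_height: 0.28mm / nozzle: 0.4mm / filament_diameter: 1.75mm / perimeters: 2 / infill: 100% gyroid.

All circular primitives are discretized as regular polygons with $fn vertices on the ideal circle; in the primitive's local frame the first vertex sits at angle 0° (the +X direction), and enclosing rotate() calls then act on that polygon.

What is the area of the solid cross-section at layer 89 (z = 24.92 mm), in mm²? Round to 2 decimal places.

93.53 mm²

At z = 24.92 mm: the cube is not intersected at this z (z outside [0, 20]); the cylinder at (6.5, 11) is absent (z outside [5, 20.5]); the r=6 cylinder at (13, 15.5) contributes a regular 6-gon of circumradius 6 (area = (6/2)·6.000²·sin(360°/6) = 93.53 mm²); the cube at (0, 7) is absent (z outside [7.5, 12]); Taking the union: only the r=6 cylinder at (13, 15.5) is present, so the union is just that shape — area = 93.53 mm²; (rotated 70° about Z; rotation is an isometry so areas/perimeters/island counts are preserved). Overall, the cross-section is a single solid region. Net area = 93.53 mm².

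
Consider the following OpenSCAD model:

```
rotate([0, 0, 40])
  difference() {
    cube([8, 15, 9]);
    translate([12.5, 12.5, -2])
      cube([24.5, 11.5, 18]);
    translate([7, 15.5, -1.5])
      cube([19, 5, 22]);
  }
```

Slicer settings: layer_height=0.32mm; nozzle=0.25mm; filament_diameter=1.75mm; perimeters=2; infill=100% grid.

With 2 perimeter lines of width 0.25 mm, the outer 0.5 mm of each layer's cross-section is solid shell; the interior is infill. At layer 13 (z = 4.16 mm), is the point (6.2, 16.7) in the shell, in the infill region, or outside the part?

At z = 4.16 mm: the cube is present — its section is the full 8×15 rectangle; the cube at (12.5, 12.5) (footprint 24.5×11.5) is included at this height; the cube at (7, 15.5) (footprint 19×5) is included at this height; After the difference (first − rest): starting from the 8×15 cube, the 24.5×11.5 cube at (12.5, 12.5) misses the remaining region (no effect); the 19×5 cube at (7, 15.5) misses the remaining region (no effect) — 1 connected region; (whole slice rotated 40° about Z — lengths, areas and connectivity unchanged). Overall, the cross-section is a single solid region. Undo the 40° rotation: the query point maps to (15.484, 8.808) in the un-rotated model frame. The nearest boundary edge runs (8.00, 15.00)→(8.00, 0.00); distance from the point to it = 7.48 mm. The point is not inside any of the regions above, so it lies outside the cross-section (7.48 mm from the nearest boundary).

outside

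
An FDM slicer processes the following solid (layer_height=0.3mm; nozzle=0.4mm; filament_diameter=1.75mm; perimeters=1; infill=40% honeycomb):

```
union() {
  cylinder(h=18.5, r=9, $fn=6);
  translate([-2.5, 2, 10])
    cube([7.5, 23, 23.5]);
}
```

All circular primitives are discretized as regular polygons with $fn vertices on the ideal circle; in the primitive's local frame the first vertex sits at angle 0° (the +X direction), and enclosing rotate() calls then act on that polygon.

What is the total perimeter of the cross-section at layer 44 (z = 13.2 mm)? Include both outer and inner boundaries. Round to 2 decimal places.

At z = 13.2 mm: the cylinder: section is a regular 6-gon, circumradius r=9 (perimeter = 2·6·9.000·sin(180°/6) = 54.00 mm); the cube at (-2.5, 2) (footprint 7.5×23) is included at this height (perimeter 61.00 mm); Combining (union): the regions partially overlap (shared area 43.24 mm²), so the edge portions inside another operand are dropped and the merged outline is re-measured after clipping — boundary = 88.78 mm. Overall, the cross-section is a single solid region. Total boundary length (outer) = 88.78 mm.

88.78 mm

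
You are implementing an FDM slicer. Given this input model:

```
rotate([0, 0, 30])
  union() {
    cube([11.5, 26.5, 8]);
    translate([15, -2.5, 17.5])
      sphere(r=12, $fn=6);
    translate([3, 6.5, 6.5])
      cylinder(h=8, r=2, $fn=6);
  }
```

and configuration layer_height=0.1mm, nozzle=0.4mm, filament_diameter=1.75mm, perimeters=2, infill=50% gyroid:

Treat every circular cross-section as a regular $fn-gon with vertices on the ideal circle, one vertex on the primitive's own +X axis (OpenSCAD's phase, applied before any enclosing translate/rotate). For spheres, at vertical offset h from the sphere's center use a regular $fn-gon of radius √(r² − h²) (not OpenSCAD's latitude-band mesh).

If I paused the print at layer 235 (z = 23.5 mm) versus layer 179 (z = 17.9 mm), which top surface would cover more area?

Layer 235 (z = 23.5): the cube is absent (z outside [0, 8]); the r=12 sphere at (15, -2.5) slices to a regular 6-gon of circumradius 10.392 (√(r²−h²) with h=6 from center) (area = (6/2)·10.392²·sin(360°/6) = 280.59 mm²); the cylinder at (3, 6.5) is not intersected at this z (z outside [6.5, 14.5]); Taking the union: only the r=12 sphere at (15, -2.5) is present, so the union is just that shape — area = 280.59 mm²; (whole slice rotated 30° about Z — lengths, areas and connectivity unchanged). So its area = 280.59 mm². Layer 179 (z = 17.9): the cube is absent (z outside [0, 8]); the r=12 sphere at (15, -2.5) contributes a regular 6-gon of circumradius √(12²−0.4²) = 11.993 (area = (6/2)·11.993²·sin(360°/6) = 373.71 mm²); the cylinder at (3, 6.5) is not intersected at this z (z outside [6.5, 14.5]); Combining (union): only the r=12 sphere at (15, -2.5) is present, so the union is just that shape — area = 373.71 mm²; (rotated 30° about Z; rotation is an isometry so areas/perimeters/island counts are preserved). So its area = 373.71 mm². Layer 179 is larger (373.71 vs 280.59 mm²).

layer 179 (z = 17.9 mm)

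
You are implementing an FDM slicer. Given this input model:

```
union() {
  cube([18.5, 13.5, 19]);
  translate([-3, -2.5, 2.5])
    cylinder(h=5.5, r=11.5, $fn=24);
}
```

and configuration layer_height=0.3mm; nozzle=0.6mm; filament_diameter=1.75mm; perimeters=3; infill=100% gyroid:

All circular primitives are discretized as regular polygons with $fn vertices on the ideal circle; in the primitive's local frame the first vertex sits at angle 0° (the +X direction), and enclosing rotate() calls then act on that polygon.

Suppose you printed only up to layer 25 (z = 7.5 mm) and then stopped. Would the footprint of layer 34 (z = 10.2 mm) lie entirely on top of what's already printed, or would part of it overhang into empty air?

Compare the two slices. At z = 7.5: the 18.5×13.5 cube contributes its full rectangle (area 249.75 mm²); the r=11.5 cylinder at (-3, -2.5) gives a regular 24-gon of circumradius 11.5 (constant along its height) (area = (24/2)·11.500²·sin(360°/24) = 410.75 mm²); Merging all regions: the regions partially overlap — summed areas 660.50 mm² minus the doubly-counted overlap 47.94 mm² gives 612.56 mm² — area = 612.56 mm². At z = 10.2: the cube is present — its section is the full 18.5×13.5 rectangle (area 249.75 mm²); the cylinder at (-3, -2.5) is not intersected at this z (z outside [2.5, 8]); Taking the union: only the 18.5×13.5 cube is present, so the union is just that shape — area = 249.75 mm². Checking containment: the cross-section at z = 10.2 is a subset of the cross-section at z = 7.5.

entirely on top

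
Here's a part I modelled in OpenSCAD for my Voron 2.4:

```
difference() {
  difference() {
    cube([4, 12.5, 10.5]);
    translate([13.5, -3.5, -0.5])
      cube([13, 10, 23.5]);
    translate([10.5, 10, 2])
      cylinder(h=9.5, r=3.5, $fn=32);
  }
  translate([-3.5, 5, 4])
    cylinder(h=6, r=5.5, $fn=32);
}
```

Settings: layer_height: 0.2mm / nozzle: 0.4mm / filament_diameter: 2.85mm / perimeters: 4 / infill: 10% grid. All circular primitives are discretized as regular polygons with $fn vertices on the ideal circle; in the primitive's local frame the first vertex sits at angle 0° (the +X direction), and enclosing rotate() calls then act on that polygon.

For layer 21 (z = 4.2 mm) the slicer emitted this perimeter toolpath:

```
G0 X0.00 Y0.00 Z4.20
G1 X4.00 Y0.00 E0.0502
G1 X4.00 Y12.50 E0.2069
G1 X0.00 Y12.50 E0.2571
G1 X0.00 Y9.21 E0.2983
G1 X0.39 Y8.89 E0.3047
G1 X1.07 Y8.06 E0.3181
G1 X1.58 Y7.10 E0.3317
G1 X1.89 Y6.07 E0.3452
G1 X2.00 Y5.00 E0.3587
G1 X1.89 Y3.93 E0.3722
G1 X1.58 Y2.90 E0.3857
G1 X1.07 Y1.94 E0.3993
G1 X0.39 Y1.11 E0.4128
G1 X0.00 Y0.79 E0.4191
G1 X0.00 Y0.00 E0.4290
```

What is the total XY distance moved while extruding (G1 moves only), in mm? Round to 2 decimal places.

Sum the Euclidean lengths of each G1 segment: total = 34.21 mm.

34.21 mm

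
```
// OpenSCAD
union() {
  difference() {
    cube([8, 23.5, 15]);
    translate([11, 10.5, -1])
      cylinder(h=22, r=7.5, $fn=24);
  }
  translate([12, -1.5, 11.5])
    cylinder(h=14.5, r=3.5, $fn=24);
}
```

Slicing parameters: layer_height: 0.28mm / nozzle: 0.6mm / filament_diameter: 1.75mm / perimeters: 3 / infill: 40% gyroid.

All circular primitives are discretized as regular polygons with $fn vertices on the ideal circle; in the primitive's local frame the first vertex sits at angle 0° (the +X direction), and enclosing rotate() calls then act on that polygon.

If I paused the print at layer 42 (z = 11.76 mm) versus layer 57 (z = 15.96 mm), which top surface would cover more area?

Layer 42 (z = 11.76): the 8×23.5 cube contributes its full rectangle (area 188.00 mm²); the cylinder at (11, 10.5): section is a regular 24-gon, circumradius r=7.5 (area = (24/2)·7.500²·sin(360°/24) = 174.70 mm²); After the difference (first − rest): starting from the 8×23.5 cube (188.00 mm²), the r=7.5 cylinder at (11, 10.5) partially overlaps it — only the 43.85 mm² overlap (of its 174.70 mm²) is removed, clipping the outline — area = 144.15 mm²; the cylinder at (12, -1.5): section is a regular 24-gon, circumradius r=3.5 (area = (24/2)·3.500²·sin(360°/24) = 38.05 mm²); Combining (union): the 2 present regions are separate (no shared area or edge), so areas and boundary lengths simply add and each stays a separate island — area = 182.19 mm². So its area = 182.19 mm². Layer 57 (z = 15.96): the cube is not intersected at this z (z outside [0, 15]); the cylinder at (11, 10.5): section is a regular 24-gon, circumradius r=7.5 (area = (24/2)·7.500²·sin(360°/24) = 174.70 mm²); Taking the first minus the rest: the first operand is absent here, so nothing remains; the r=3.5 cylinder at (12, -1.5) gives a regular 24-gon of circumradius 3.5 (constant along its height) (area = (24/2)·3.500²·sin(360°/24) = 38.05 mm²); Merging all regions: only the r=3.5 cylinder at (12, -1.5) is present, so the union is just that shape — area = 38.05 mm². So its area = 38.05 mm². Layer 42 is larger (182.19 vs 38.05 mm²).

layer 42 (z = 11.76 mm)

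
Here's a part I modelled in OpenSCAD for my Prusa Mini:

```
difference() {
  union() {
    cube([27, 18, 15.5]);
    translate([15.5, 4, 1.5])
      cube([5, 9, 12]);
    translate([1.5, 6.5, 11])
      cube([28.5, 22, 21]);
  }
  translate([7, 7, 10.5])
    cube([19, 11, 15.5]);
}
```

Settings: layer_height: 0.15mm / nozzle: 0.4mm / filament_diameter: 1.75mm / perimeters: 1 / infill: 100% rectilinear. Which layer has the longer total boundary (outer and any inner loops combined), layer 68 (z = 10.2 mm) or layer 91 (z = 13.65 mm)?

Layer 68 (z = 10.2): the cube is present — its section is the full 27×18 rectangle (perimeter 90.00 mm); the cube at (15.5, 4) is present — its section is the full 5×9 rectangle (perimeter 28.00 mm); the cube at (1.5, 6.5) does not reach this height (z outside [11, 32]); Taking the union: the 5×9 cube at (15.5, 4) lies entirely inside the 27×18 cube, so the union is just the 27×18 cube — boundary = 90.00 mm; the cube at (7, 7) is not intersected at this z (z outside [10.5, 26]); Subtracting the remaining from the first: none of the subtracted shapes is present at this height, so the result so far is unchanged — boundary = 90.00 mm. So its perimeter = 90.00 mm. Layer 91 (z = 13.65): the cube is present — its section is the full 27×18 rectangle (perimeter 90.00 mm); the cube at (15.5, 4) is not intersected at this z (z outside [1.5, 13.5]); the 28.5×22 cube at (1.5, 6.5) contributes its full rectangle (perimeter 101.00 mm); Taking the union: the regions partially overlap (shared area 293.25 mm²), so the edge portions inside another operand are dropped and the merged outline is re-measured after clipping — boundary = 117.00 mm; the cube at (7, 7) (footprint 19×11) is included at this height (perimeter 60.00 mm); Subtracting the remaining from the first: starting from that combined region, the 19×11 cube at (7, 7) lies wholly inside it (removes its full 209.00 mm² and its 60.00 mm outline becomes a hole wall) — boundary (outer + 1 inner loop) = 177.00 mm. So its perimeter = 177.00 mm. Layer 91 is larger (177.00 vs 90.00 mm).

layer 91 (z = 13.65 mm)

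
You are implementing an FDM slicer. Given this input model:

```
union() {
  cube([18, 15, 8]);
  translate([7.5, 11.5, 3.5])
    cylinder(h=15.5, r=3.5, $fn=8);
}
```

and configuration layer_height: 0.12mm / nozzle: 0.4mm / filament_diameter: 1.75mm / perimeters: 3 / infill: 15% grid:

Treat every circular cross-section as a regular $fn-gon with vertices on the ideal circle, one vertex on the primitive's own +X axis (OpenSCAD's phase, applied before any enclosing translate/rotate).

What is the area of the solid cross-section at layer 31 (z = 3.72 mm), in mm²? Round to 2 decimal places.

At z = 3.72 mm: the cube (footprint 18×15) is included at this height (area 270.00 mm²); the r=3.5 cylinder at (7.5, 11.5) contributes a regular 8-gon of circumradius 3.5 (area = (8/2)·3.500²·sin(360°/8) = 34.65 mm²); Merging all regions: the r=3.5 cylinder at (7.5, 11.5) lies entirely inside the 18×15 cube, so the union is just the 18×15 cube — area = 270.00 mm². Overall, the cross-section is a single solid region. Net area = 270.00 mm².

270.00 mm²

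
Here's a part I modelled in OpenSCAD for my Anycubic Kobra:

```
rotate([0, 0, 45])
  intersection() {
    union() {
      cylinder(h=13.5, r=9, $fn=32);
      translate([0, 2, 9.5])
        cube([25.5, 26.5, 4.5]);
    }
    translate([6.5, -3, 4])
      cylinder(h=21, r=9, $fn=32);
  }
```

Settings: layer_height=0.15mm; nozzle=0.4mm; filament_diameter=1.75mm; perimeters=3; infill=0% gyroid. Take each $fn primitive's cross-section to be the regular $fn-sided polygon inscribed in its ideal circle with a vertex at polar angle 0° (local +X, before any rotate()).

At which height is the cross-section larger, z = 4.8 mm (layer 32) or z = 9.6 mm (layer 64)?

Layer 32 (z = 4.8): the r=9 cylinder gives a regular 32-gon of circumradius 9 (constant along its height) (area = (32/2)·9.000²·sin(360°/32) = 252.84 mm²); the cube at (0, 2) does not reach this height (z outside [9.5, 14]); Combining (union): only the r=9 cylinder is present, so the union is just that shape — area = 252.84 mm²; the r=9 cylinder at (6.5, -3) gives a regular 32-gon of circumradius 9 (constant along its height) (area = (32/2)·9.000²·sin(360°/32) = 252.84 mm²); After intersecting: the r=9 cylinder at (6.5, -3) partially overlaps the result so far; clipping to the common part keeps 127.88 mm² — area = 127.88 mm²; (rotated 45° about Z; rotation is an isometry so areas/perimeters/island counts are preserved). So its area = 127.88 mm². Layer 64 (z = 9.6): the r=9 cylinder contributes a regular 32-gon of circumradius 9 (area = (32/2)·9.000²·sin(360°/32) = 252.84 mm²); the 25.5×26.5 cube at (0, 2) contributes its full rectangle (area 675.75 mm²); Taking the union: the regions partially overlap — summed areas 928.59 mm² minus the doubly-counted overlap 45.41 mm² gives 883.17 mm² — area = 883.17 mm²; the r=9 cylinder at (6.5, -3) contributes a regular 32-gon of circumradius 9 (area = (32/2)·9.000²·sin(360°/32) = 252.84 mm²); After intersecting: the r=9 cylinder at (6.5, -3) partially overlaps the result so far; clipping to the common part keeps 143.00 mm² — area = 143.00 mm²; (rotated 45° about Z; rotation is an isometry so areas/perimeters/island counts are preserved). So its area = 143.00 mm². Layer 64 is larger (143.00 vs 127.88 mm²).

layer 64 (z = 9.6 mm)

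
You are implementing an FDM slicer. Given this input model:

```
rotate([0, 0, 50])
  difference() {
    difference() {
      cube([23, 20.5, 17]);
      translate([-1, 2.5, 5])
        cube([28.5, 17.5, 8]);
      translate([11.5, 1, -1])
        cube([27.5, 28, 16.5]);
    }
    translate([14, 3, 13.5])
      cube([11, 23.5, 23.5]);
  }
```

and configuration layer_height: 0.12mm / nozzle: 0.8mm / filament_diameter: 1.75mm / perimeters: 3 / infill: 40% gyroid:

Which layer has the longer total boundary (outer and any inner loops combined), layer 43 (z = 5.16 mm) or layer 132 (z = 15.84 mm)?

layer 132 (z = 15.84 mm)

Layer 43 (z = 5.16): the cube (footprint 23×20.5) is included at this height (perimeter 87.00 mm); the cube at (-1, 2.5) is present — its section is the full 28.5×17.5 rectangle (perimeter 92.00 mm); the cube at (11.5, 1) (footprint 27.5×28) is included at this height (perimeter 111.00 mm); Subtracting the remaining from the first: starting from the 23×20.5 cube, the 28.5×17.5 cube at (-1, 2.5) partially overlaps it — only the 402.50 mm² overlap (of its 498.75 mm²) is removed, clipping the outline; the 27.5×28 cube at (11.5, 1) partially overlaps it — only the 23.00 mm² overlap (of its 770.00 mm²) is removed, clipping the outline — boundary = 75.00 mm; the cube at (14, 3) does not reach this height (z outside [13.5, 37]); Taking the first minus the rest: none of the subtracted shapes is present at this height, so the result so far is unchanged — boundary = 75.00 mm; (whole slice rotated 50° about Z — lengths, areas and connectivity unchanged). So its perimeter = 75.00 mm. Layer 132 (z = 15.84): the 23×20.5 cube contributes its full rectangle (perimeter 87.00 mm); the cube at (-1, 2.5) is not intersected at this z (z outside [5, 13]); the cube at (11.5, 1) does not reach this height (z outside [-1, 15.5]); Subtracting the remaining from the first: none of the subtracted shapes is present at this height, so the 23×20.5 cube is unchanged — boundary = 87.00 mm; the cube at (14, 3) (footprint 11×23.5) is included at this height (perimeter 69.00 mm); Taking the first minus the rest: starting from that combined region, the 11×23.5 cube at (14, 3) partially overlaps it — only the 157.50 mm² overlap (of its 258.50 mm²) is removed, clipping the outline — boundary = 87.00 mm; (whole slice rotated 50° about Z — lengths, areas and connectivity unchanged). So its perimeter = 87.00 mm. Layer 132 is larger (87.00 vs 75.00 mm).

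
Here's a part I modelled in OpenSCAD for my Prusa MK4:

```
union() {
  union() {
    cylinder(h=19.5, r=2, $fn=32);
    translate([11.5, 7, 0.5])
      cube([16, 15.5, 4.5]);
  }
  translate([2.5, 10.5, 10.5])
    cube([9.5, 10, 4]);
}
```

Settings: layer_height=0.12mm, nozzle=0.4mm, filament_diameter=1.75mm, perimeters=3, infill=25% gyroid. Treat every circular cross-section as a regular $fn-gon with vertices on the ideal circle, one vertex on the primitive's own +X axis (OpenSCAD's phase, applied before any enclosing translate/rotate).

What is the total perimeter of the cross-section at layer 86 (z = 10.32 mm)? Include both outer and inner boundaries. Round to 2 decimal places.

At z = 10.32 mm: the r=2 cylinder gives a regular 32-gon of circumradius 2 (constant along its height) (perimeter = 2·32·2.000·sin(180°/32) = 12.55 mm); the cube at (11.5, 7) is absent (z outside [0.5, 5]); Merging all regions: only the r=2 cylinder is present, so the union is just that shape — boundary = 12.55 mm; the cube at (2.5, 10.5) does not reach this height (z outside [10.5, 14.5]); Combining (union): only the result so far is present, so the union is just that shape — boundary = 12.55 mm. Overall, the cross-section is a single solid region. Total boundary length (outer) = 12.55 mm.

12.55 mm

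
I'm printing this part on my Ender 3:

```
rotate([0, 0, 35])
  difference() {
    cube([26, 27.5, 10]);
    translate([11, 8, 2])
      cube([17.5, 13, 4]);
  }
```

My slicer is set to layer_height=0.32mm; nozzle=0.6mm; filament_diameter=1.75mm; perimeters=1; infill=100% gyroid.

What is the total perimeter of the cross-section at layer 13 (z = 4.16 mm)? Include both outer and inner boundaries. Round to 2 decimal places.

At z = 4.16 mm: the cube (footprint 26×27.5) is included at this height (perimeter 107.00 mm); the 17.5×13 cube at (11, 8) contributes its full rectangle (perimeter 61.00 mm); Subtracting the remaining from the first: starting from the 26×27.5 cube, the 17.5×13 cube at (11, 8) partially overlaps it — only the 195.00 mm² overlap (of its 227.50 mm²) is removed, clipping the outline — boundary = 137.00 mm; (whole slice rotated 35° about Z — lengths, areas and connectivity unchanged). Overall, the cross-section is a single solid region. Total boundary length (outer) = 137.00 mm.

137.00 mm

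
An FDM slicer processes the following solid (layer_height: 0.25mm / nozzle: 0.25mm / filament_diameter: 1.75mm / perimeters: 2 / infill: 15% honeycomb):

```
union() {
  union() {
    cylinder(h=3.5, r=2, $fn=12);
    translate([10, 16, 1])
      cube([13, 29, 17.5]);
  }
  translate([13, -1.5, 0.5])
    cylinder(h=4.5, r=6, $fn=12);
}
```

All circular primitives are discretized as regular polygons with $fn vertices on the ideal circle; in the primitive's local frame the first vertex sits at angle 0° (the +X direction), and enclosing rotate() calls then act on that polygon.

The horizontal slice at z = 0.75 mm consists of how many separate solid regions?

2

At z = 0.75 mm: the r=2 cylinder gives a regular 12-gon of circumradius 2 (constant along its height); the cube at (10, 16) is absent (z outside [1, 18.5]); Combining (union): only the r=2 cylinder is present, so the union is just that shape — 1 connected region; the cylinder at (13, -1.5): section is a regular 12-gon, circumradius r=6; Taking the union: the 2 present regions are separate (no shared area or edge), so areas and boundary lengths simply add and each stays a separate island — 2 connected regions. The result has 2 disconnected regions.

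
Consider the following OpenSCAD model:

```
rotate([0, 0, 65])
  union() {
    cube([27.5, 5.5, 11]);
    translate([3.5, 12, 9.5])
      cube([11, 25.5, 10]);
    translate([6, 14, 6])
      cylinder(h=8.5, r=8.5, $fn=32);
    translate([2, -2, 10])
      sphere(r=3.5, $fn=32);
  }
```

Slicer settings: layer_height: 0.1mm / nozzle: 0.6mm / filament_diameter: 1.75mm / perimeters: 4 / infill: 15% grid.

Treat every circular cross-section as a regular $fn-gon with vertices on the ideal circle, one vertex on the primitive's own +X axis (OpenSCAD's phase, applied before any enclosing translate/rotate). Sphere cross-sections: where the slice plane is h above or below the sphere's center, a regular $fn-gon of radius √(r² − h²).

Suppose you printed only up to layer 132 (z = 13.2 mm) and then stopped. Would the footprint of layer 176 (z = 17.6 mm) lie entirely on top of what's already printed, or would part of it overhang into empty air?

Compare the two slices. At z = 13.2: the cube does not reach this height (z outside [0, 11]); the 11×25.5 cube at (3.5, 12) contributes its full rectangle (area 280.50 mm²); the cylinder at (6, 14): section is a regular 32-gon, circumradius r=8.5 (area = (32/2)·8.500²·sin(360°/32) = 225.52 mm²); the r=3.5 sphere at (2, -2) slices to a regular 32-gon of circumradius 1.418 (√(r²−h²) with h=3.2 from center) (area = (32/2)·1.418²·sin(360°/32) = 6.27 mm²); Taking the union: the regions partially overlap — summed areas 512.30 mm² minus the doubly-counted overlap 99.04 mm² gives 413.26 mm² — area = 413.26 mm²; (rotated 65° about Z; rotation is an isometry so areas/perimeters/island counts are preserved). At z = 17.6: the cube does not reach this height (z outside [0, 11]); the cube at (3.5, 12) is present — its section is the full 11×25.5 rectangle (area 280.50 mm²); the cylinder at (6, 14) is not intersected at this z (z outside [6, 14.5]); the sphere at (2, -2) does not reach this height (|z−center|=7.600 > r=3.5); Merging all regions: only the 11×25.5 cube at (3.5, 12) is present, so the union is just that shape — area = 280.50 mm²; (rotated 65° about Z; rotation is an isometry so areas/perimeters/island counts are preserved). Checking containment: the cross-section at z = 17.6 is a subset of the cross-section at z = 13.2.

entirely on top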